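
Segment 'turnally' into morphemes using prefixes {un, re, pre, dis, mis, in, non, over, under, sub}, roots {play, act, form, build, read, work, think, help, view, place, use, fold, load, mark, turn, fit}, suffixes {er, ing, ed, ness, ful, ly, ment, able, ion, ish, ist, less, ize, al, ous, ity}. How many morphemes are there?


Segmenting 'turnally' against the inventory:
  'turn' -> root (morpheme 1)
  'al' -> suffix (morpheme 2)
  'ly' -> suffix (morpheme 3)
Total morphemes: 3

3


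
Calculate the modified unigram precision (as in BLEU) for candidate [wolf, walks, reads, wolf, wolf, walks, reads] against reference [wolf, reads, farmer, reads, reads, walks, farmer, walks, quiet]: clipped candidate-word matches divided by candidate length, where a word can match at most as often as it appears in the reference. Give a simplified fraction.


Reference word counts: {'farmer': 2, 'quiet': 1, 'reads': 3, 'walks': 2, 'wolf': 1}
Checking each candidate word (with clipping):
  'wolf' -> in reference (ref count 1, used 1/1) -> match (matches: 1)
  'walks' -> in reference (ref count 2, used 1/2) -> match (matches: 2)
  'reads' -> in reference (ref count 3, used 1/3) -> match (matches: 3)
  'wolf' -> ref count 1 already used up (1/1) -> clipped, no match (matches: 3)
  'wolf' -> ref count 1 already used up (1/1) -> clipped, no match (matches: 3)
  'walks' -> in reference (ref count 2, used 2/2) -> match (matches: 4)
  'reads' -> in reference (ref count 3, used 2/3) -> match (matches: 5)
Clipped matches: 5, Candidate length: 7
Precision = 5/7

5/7


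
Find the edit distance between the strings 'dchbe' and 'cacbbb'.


Building DP table for s1='dchbe' (len 5) and s2='cacbbb' (len 6):
       c  a  c  b  b  b
    0  1  2  3  4  5  6
  d 1  1  2  3  4  5  6
  c 2  1  2  2  3  4  5
  h 3  2  2  3  3  4  5
  b 4  3  3  3  3  3  4
  e 5  4  4  4  4  4  4
Edit distance = dp[5][6] = 4

4


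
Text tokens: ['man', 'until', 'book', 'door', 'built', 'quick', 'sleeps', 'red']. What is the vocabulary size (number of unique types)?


Listing all tokens and tracking unique types:
  Token 1: 'man' -> NEW (unique so far: 1)
  Token 2: 'until' -> NEW (unique so far: 2)
  Token 3: 'book' -> NEW (unique so far: 3)
  Token 4: 'door' -> NEW (unique so far: 4)
  Token 5: 'built' -> NEW (unique so far: 5)
  Token 6: 'quick' -> NEW (unique so far: 6)
  Token 7: 'sleeps' -> NEW (unique so far: 7)
  Token 8: 'red' -> NEW (unique so far: 8)
Unique types: ('book', 'built', 'door', 'man', 'quick', 'red', 'sleeps', 'until')
Vocabulary size: 8

8


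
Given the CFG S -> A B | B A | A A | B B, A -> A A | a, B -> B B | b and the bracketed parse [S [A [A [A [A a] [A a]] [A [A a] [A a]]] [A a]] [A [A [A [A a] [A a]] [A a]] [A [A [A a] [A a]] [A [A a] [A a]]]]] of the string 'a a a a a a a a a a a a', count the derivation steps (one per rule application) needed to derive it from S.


Every bracketed nonterminal node [X ...] in the tree is produced by exactly one rule application.
Reading the tree off as a leftmost derivation:
  Step 1: S  =>  A A   (applied S -> A A)
  Step 2: A A  =>  A A A   (applied A -> A A)
  Step 3: A A A  =>  A A A A   (applied A -> A A)
  Step 4: A A A A  =>  A A A A A   (applied A -> A A)
  Step 5: A A A A A  =>  a A A A A   (applied A -> a)
  Step 6: a A A A A  =>  a a A A A   (applied A -> a)
  Step 7: a a A A A  =>  a a A A A A   (applied A -> A A)
  Step 8: a a A A A A  =>  a a a A A A   (applied A -> a)
  Step 9: a a a A A A  =>  a a a a A A   (applied A -> a)
  Step 10: a a a a A A  =>  a a a a a A   (applied A -> a)
  Step 11: a a a a a A  =>  a a a a a A A   (applied A -> A A)
  Step 12: a a a a a A A  =>  a a a a a A A A   (applied A -> A A)
  Step 13: a a a a a A A A  =>  a a a a a A A A A   (applied A -> A A)
  Step 14: a a a a a A A A A  =>  a a a a a a A A A   (applied A -> a)
  Step 15: a a a a a a A A A  =>  a a a a a a a A A   (applied A -> a)
  Step 16: a a a a a a a A A  =>  a a a a a a a a A   (applied A -> a)
  Step 17: a a a a a a a a A  =>  a a a a a a a a A A   (applied A -> A A)
  Step 18: a a a a a a a a A A  =>  a a a a a a a a A A A   (applied A -> A A)
  Step 19: a a a a a a a a A A A  =>  a a a a a a a a a A A   (applied A -> a)
  Step 20: a a a a a a a a a A A  =>  a a a a a a a a a a A   (applied A -> a)
  Step 21: a a a a a a a a a a A  =>  a a a a a a a a a a A A   (applied A -> A A)
  Step 22: a a a a a a a a a a A A  =>  a a a a a a a a a a a A   (applied A -> a)
  Step 23: a a a a a a a a a a a A  =>  a a a a a a a a a a a a   (applied A -> a)
Final yield: a a a a a a a a a a a a
Total rewrite steps: 23

23


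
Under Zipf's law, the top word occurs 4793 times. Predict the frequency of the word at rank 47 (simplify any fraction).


Zipf's law: freq(rank) = f1 / rank
f1 = 4793, rank = 47
freq = 4793 / 47
GCD(4793, 47) = 1
Simplified: 4793/47

4793/47


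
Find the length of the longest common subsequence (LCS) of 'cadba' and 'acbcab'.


DP table for LCS of 'cadba' and 'acbcab':
       a  c  b  c  a  b
    0  0  0  0  0  0  0
  c 0  0  1  1  1  1  1
  a 0  1  1  1  1  2  2
  d 0  1  1  1  1  2  2
  b 0  1  1  2  2  2  3
  a 0  1  1  2  2  3  3
LCS: 'cab'
LCS length = 3

3


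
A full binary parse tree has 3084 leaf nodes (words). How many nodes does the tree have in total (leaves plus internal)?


Leaf nodes (terminals): 3084
Internal nodes = n - 1 = 3084 - 1 = 3083
Total = leaves + internal = 3084 + 3083 = 6167

6167


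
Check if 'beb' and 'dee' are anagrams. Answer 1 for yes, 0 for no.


Sort characters of 'beb': 'bbe'
Sort characters of 'dee': 'dee'
Sorted forms differ -> they are NOT anagrams
Result: 0

0


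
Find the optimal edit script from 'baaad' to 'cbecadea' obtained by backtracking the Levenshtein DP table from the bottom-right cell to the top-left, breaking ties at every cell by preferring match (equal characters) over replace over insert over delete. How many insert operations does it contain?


Edit distance = 5. Backtracking from cell (5, 8) with preference match > replace > insert > delete,
then listing the resulting alignment 'baaad' -> 'cbecadea' left to right:
  Step 1: insert 'c' [insertion #1]
  Step 2: keep 'b'
  Step 3: replace a->e
  Step 4: replace a->c
  Step 5: keep 'a'
  Step 6: keep 'd'
  Step 7: insert 'e' [insertion #2]
  Step 8: insert 'a' [insertion #3]
Total insertions: 3

3


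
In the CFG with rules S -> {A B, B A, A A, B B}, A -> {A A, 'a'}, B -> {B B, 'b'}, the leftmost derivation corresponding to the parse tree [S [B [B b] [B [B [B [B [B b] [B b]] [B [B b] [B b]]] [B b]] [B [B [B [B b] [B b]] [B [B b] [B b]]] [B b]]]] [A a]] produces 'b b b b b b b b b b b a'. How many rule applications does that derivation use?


Every bracketed nonterminal node [X ...] in the tree is produced by exactly one rule application.
Reading the tree off as a leftmost derivation:
  Step 1: S  =>  B A   (applied S -> B A)
  Step 2: B A  =>  B B A   (applied B -> B B)
  Step 3: B B A  =>  b B A   (applied B -> b)
  Step 4: b B A  =>  b B B A   (applied B -> B B)
  Step 5: b B B A  =>  b B B B A   (applied B -> B B)
  Step 6: b B B B A  =>  b B B B B A   (applied B -> B B)
  Step 7: b B B B B A  =>  b B B B B B A   (applied B -> B B)
  Step 8: b B B B B B A  =>  b b B B B B A   (applied B -> b)
  Step 9: b b B B B B A  =>  b b b B B B A   (applied B -> b)
  Step 10: b b b B B B A  =>  b b b B B B B A   (applied B -> B B)
  Step 11: b b b B B B B A  =>  b b b b B B B A   (applied B -> b)
  Step 12: b b b b B B B A  =>  b b b b b B B A   (applied B -> b)
  Step 13: b b b b b B B A  =>  b b b b b b B A   (applied B -> b)
  Step 14: b b b b b b B A  =>  b b b b b b B B A   (applied B -> B B)
  Step 15: b b b b b b B B A  =>  b b b b b b B B B A   (applied B -> B B)
  Step 16: b b b b b b B B B A  =>  b b b b b b B B B B A   (applied B -> B B)
  Step 17: b b b b b b B B B B A  =>  b b b b b b b B B B A   (applied B -> b)
  Step 18: b b b b b b b B B B A  =>  b b b b b b b b B B A   (applied B -> b)
  Step 19: b b b b b b b b B B A  =>  b b b b b b b b B B B A   (applied B -> B B)
  Step 20: b b b b b b b b B B B A  =>  b b b b b b b b b B B A   (applied B -> b)
  Step 21: b b b b b b b b b B B A  =>  b b b b b b b b b b B A   (applied B -> b)
  Step 22: b b b b b b b b b b B A  =>  b b b b b b b b b b b A   (applied B -> b)
  Step 23: b b b b b b b b b b b A  =>  b b b b b b b b b b b a   (applied A -> a)
Final yield: b b b b b b b b b b b a
Total rewrite steps: 23

23


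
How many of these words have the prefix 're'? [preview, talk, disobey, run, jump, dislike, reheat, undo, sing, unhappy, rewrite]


Checking each word for prefix 're':
  'preview' -> no (count: 0)
  'talk' -> no (count: 0)
  'disobey' -> no (count: 0)
  'run' -> no (count: 0)
  'jump' -> no (count: 0)
  'dislike' -> no (count: 0)
  'reheat' -> YES, starts with 're' (count: 1)
  'undo' -> no (count: 1)
  'sing' -> no (count: 1)
  'unhappy' -> no (count: 1)
  'rewrite' -> YES, starts with 're' (count: 2)
Total with prefix 're': 2

2


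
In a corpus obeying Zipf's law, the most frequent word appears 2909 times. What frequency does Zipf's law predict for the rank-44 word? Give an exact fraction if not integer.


Zipf's law: freq(rank) = f1 / rank
f1 = 2909, rank = 44
freq = 2909 / 44
GCD(2909, 44) = 1
Simplified: 2909/44

2909/44


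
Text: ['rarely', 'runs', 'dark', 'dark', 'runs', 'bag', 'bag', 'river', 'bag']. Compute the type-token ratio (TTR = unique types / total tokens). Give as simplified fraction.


Tokens: 9
Unique types: ('bag', 'dark', 'rarely', 'river', 'runs') = 5
TTR = 5/9
Already in lowest terms.

5/9


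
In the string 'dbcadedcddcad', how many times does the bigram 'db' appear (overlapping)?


Scanning 'dbcadedcddcad' for bigram 'db':
  Position 0: 'db' -> MATCH
  Position 1: 'bc' -> no
  Position 2: 'ca' -> no
  Position 3: 'ad' -> no
  Position 4: 'de' -> no
  Position 5: 'ed' -> no
  Position 6: 'dc' -> no
  Position 7: 'cd' -> no
  Position 8: 'dd' -> no
  Position 9: 'dc' -> no
  Position 10: 'ca' -> no
  Position 11: 'ad' -> no
Total matches: 1

1


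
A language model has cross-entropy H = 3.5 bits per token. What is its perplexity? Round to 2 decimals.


Perplexity formula: PP = 2^H
H = 3.5
PP = 2^3.5
Decompose: 2^3.5 = 2^3 * 2^0.5 = 2^3 * sqrt(2)
2^3 = 8, sqrt(2) ~ 1.4142136
PP ~ 8 * 1.4142136 = 11.3137088
Rounded to 2 decimals: 11.31

11.31


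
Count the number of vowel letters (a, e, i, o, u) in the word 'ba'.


Scanning each character of 'ba':
  Position 1: 'b' -> consonant (running count: 0)
  Position 2: 'a' -> vowel (running count: 1)
Total vowels: 1

1


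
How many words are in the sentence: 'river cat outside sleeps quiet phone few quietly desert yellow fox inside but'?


Counting words by splitting on spaces:
  Word 1: 'river'
  Word 2: 'cat'
  Word 3: 'outside'
  Word 4: 'sleeps'
  Word 5: 'quiet'
  Word 6: 'phone'
  Word 7: 'few'
  Word 8: 'quietly'
  Word 9: 'desert'
  Word 10: 'yellow'
  Word 11: 'fox'
  Word 12: 'inside'
  Word 13: 'but'
Total words: 13

13


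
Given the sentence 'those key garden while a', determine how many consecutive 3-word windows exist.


Word trigrams from [5] words:
  Trigram 1: (those key garden)
  Trigram 2: (key garden while)
  Trigram 3: (garden while a)
Total word trigrams: 5 - 2 = 3

3


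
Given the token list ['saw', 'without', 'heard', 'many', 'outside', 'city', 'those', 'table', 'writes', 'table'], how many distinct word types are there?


Listing all tokens and tracking unique types:
  Token 1: 'saw' -> NEW (unique so far: 1)
  Token 2: 'without' -> NEW (unique so far: 2)
  Token 3: 'heard' -> NEW (unique so far: 3)
  Token 4: 'many' -> NEW (unique so far: 4)
  Token 5: 'outside' -> NEW (unique so far: 5)
  Token 6: 'city' -> NEW (unique so far: 6)
  Token 7: 'those' -> NEW (unique so far: 7)
  Token 8: 'table' -> NEW (unique so far: 8)
  Token 9: 'writes' -> NEW (unique so far: 9)
  Token 10: 'table' -> duplicate (unique so far: 9)
Unique types: ('city', 'heard', 'many', 'outside', 'saw', 'table', 'those', 'without', 'writes')
Vocabulary size: 9

9


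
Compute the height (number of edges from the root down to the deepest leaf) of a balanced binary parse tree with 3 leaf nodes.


In a balanced binary tree with n leaves the deepest leaf is ceil(log2(n)) edges below the root.
log2(3) = 1.5850
ceil(1.5850) = 2
height (edges) = 2

2


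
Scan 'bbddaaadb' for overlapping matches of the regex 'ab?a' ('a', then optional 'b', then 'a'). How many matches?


Pattern: ab?a means 'a', then optional 'b', then 'a'.
Scanning 'bbddaaadb' position-by-position:
  Pos 0: window 'bbd' -> no
  Pos 1: window 'bdd' -> no
  Pos 2: window 'dda' -> no
  Pos 3: window 'daa' -> no
  Pos 4: window 'aaa' -> MATCH
  Pos 5: window 'aad' -> MATCH
  Pos 6: window 'adb' -> no
  Pos 7: window 'db' -> no
  Pos 8: window 'b' -> no
Total matches: 2

2


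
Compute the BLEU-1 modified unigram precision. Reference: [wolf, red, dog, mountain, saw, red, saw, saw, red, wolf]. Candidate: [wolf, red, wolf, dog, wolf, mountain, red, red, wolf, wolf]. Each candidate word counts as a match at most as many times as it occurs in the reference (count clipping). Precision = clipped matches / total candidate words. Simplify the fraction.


Reference word counts: {'dog': 1, 'mountain': 1, 'red': 3, 'saw': 3, 'wolf': 2}
Checking each candidate word (with clipping):
  'wolf' -> in reference (ref count 2, used 1/2) -> match (matches: 1)
  'red' -> in reference (ref count 3, used 1/3) -> match (matches: 2)
  'wolf' -> in reference (ref count 2, used 2/2) -> match (matches: 3)
  'dog' -> in reference (ref count 1, used 1/1) -> match (matches: 4)
  'wolf' -> ref count 2 already used up (2/2) -> clipped, no match (matches: 4)
  'mountain' -> in reference (ref count 1, used 1/1) -> match (matches: 5)
  'red' -> in reference (ref count 3, used 2/3) -> match (matches: 6)
  'red' -> in reference (ref count 3, used 3/3) -> match (matches: 7)
  'wolf' -> ref count 2 already used up (2/2) -> clipped, no match (matches: 7)
  'wolf' -> ref count 2 already used up (2/2) -> clipped, no match (matches: 7)
Clipped matches: 7, Candidate length: 10
Precision = 7/10

7/10


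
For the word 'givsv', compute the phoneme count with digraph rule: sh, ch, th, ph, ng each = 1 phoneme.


Parsing 'givsv' greedily, digraphs first:
  'g' -> consonant phoneme (phonemes so far: 1)
  'i' -> vowel phoneme (phonemes so far: 2)
  'v' -> consonant phoneme (phonemes so far: 3)
  's' -> consonant phoneme (phonemes so far: 4)
  'v' -> consonant phoneme (phonemes so far: 5)
Total phonemes: 5

5


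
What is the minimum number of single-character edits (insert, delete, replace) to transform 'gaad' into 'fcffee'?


Building DP table for s1='gaad' (len 4) and s2='fcffee' (len 6):
       f  c  f  f  e  e
    0  1  2  3  4  5  6
  g 1  1  2  3  4  5  6
  a 2  2  2  3  4  5  6
  a 3  3  3  3  4  5  6
  d 4  4  4  4  4  5  6
Edit distance = dp[4][6] = 6

6


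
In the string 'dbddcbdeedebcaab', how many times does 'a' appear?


Scanning 'dbddcbdeedebcaab' for 'a':
  Position 13: 'a' -> MATCH (count: 1)
  Position 14: 'a' -> MATCH (count: 2)
Total occurrences of 'a': 2

2


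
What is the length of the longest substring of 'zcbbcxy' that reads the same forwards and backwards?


Scanning 'zcbbcxy' for palindromic substrings.
Substring at positions 1-4: 'cbbc'.
Check: reverse('cbbc') = 'cbbc' -> palindrome confirmed.
Neighbouring characters ('z' / 'x') break symmetry, so it cannot extend further.
No longer palindromic substring exists; longest length = 4

4


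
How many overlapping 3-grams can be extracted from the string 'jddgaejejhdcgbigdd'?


String 'jddgaejejhdcgbigdd' has length L = 18.
Number of overlapping n-grams = L - n + 1
Substituting: 18 - 3 + 1 = 16

16


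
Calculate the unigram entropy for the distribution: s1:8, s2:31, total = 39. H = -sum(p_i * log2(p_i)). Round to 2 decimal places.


Computing entropy H = -sum(p_i * log2(p_i)):
  s1: p = 8/39 = 0.2051, -p*log2(p) = 0.4688
  s2: p = 31/39 = 0.7949, -p*log2(p) = 0.2633
H = sum of terms = 0.7321
Rounded to 2 decimals: 0.73

0.73


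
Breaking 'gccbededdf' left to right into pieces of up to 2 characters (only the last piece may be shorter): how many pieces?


'gccbededdf' has 10 characters.
Chunking with max size 2:
  Chunk 1: 'gc' (positions 0-1)
  Chunk 2: 'cb' (positions 2-3)
  Chunk 3: 'ed' (positions 4-5)
  Chunk 4: 'ed' (positions 6-7)
  Chunk 5: 'df' (positions 8-9)
Total chunks: ceil(10 / 2) = 5

5


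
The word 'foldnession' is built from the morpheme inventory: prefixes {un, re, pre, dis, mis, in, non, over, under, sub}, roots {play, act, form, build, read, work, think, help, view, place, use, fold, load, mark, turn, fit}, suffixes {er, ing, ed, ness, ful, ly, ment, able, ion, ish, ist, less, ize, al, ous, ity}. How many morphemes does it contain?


Segmenting 'foldnession' against the inventory:
  'fold' -> root (morpheme 1)
  'ness' -> suffix (morpheme 2)
  'ion' -> suffix (morpheme 3)
Total morphemes: 3

3


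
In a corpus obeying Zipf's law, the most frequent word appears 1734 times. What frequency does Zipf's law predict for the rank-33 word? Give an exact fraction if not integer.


Zipf's law: freq(rank) = f1 / rank
f1 = 1734, rank = 33
freq = 1734 / 33
GCD(1734, 33) = 3
Simplified: 578/11

578/11


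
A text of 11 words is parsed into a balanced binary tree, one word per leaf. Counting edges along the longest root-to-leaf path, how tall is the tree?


In a balanced binary tree with n leaves the deepest leaf is ceil(log2(n)) edges below the root.
log2(11) = 3.4594
ceil(3.4594) = 4
height (edges) = 4

4


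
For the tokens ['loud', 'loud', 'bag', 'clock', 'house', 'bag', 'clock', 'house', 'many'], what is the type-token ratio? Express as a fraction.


Tokens: 9
Unique types: ('bag', 'clock', 'house', 'loud', 'many') = 5
TTR = 5/9
Already in lowest terms.

5/9


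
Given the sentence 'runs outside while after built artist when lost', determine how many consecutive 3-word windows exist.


Word trigrams from [8] words:
  Trigram 1: (runs outside while)
  Trigram 2: (outside while after)
  Trigram 3: (while after built)
  Trigram 4: (after built artist)
  Trigram 5: (built artist when)
  Trigram 6: (artist when lost)
Total word trigrams: 8 - 2 = 6

6


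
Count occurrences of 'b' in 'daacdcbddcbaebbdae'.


Scanning 'daacdcbddcbaebbdae' for 'b':
  Position 6: 'b' -> MATCH (count: 1)
  Position 10: 'b' -> MATCH (count: 2)
  Position 13: 'b' -> MATCH (count: 3)
  Position 14: 'b' -> MATCH (count: 4)
Total occurrences of 'b': 4

4


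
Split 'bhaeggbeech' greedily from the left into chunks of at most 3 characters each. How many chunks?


'bhaeggbeech' has 11 characters.
Chunking with max size 3:
  Chunk 1: 'bha' (positions 0-2)
  Chunk 2: 'egg' (positions 3-5)
  Chunk 3: 'bee' (positions 6-8)
  Chunk 4: 'ch' (positions 9-10)
Total chunks: ceil(11 / 3) = 4

4


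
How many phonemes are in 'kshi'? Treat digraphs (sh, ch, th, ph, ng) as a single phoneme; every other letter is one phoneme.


Parsing 'kshi' greedily, digraphs first:
  'k' -> consonant phoneme (phonemes so far: 1)
  'sh' -> digraph (1 consonant phoneme) (phonemes so far: 2)
  'i' -> vowel phoneme (phonemes so far: 3)
Total phonemes: 3

3


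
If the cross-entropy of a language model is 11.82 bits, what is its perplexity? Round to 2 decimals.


Perplexity formula: PP = 2^H
H = 11.82
PP = 2^11.82
Decompose: 2^11.82 = 2^11 * 2^0.82
2^11 = 2048, 2^0.82 ~ 1.7654060
PP ~ 2048 * 1.7654060 = 3615.5514880
Rounded to 2 decimals: 3615.55

3615.55


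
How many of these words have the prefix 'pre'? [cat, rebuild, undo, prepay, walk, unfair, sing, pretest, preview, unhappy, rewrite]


Checking each word for prefix 'pre':
  'cat' -> no (count: 0)
  'rebuild' -> no (count: 0)
  'undo' -> no (count: 0)
  'prepay' -> YES, starts with 'pre' (count: 1)
  'walk' -> no (count: 1)
  'unfair' -> no (count: 1)
  'sing' -> no (count: 1)
  'pretest' -> YES, starts with 'pre' (count: 2)
  'preview' -> YES, starts with 'pre' (count: 3)
  'unhappy' -> no (count: 3)
  'rewrite' -> no (count: 3)
Total with prefix 'pre': 3

3


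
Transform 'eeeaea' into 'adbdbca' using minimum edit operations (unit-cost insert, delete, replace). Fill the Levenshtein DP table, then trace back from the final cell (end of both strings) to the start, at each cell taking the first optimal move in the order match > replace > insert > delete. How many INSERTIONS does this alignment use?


Edit distance = 6. Backtracking from cell (6, 7) with preference match > replace > insert > delete,
then listing the resulting alignment 'eeeaea' -> 'adbdbca' left to right:
  Step 1: insert 'a' [insertion #1]
  Step 2: replace e->d
  Step 3: replace e->b
  Step 4: replace e->d
  Step 5: replace a->b
  Step 6: replace e->c
  Step 7: keep 'a'
Total insertions: 1

1


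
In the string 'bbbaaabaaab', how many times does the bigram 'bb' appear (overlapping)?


Scanning 'bbbaaabaaab' for bigram 'bb':
  Position 0: 'bb' -> MATCH
  Position 1: 'bb' -> MATCH
  Position 2: 'ba' -> no
  Position 3: 'aa' -> no
  Position 4: 'aa' -> no
  Position 5: 'ab' -> no
  Position 6: 'ba' -> no
  Position 7: 'aa' -> no
  Position 8: 'aa' -> no
  Position 9: 'ab' -> no
Total matches: 2

2


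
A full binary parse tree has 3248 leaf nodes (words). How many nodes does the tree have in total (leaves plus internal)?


Leaf nodes (terminals): 3248
Internal nodes = n - 1 = 3248 - 1 = 3247
Total = leaves + internal = 3248 + 3247 = 6495

6495


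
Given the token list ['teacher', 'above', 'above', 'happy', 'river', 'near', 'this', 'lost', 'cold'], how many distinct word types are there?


Listing all tokens and tracking unique types:
  Token 1: 'teacher' -> NEW (unique so far: 1)
  Token 2: 'above' -> NEW (unique so far: 2)
  Token 3: 'above' -> duplicate (unique so far: 2)
  Token 4: 'happy' -> NEW (unique so far: 3)
  Token 5: 'river' -> NEW (unique so far: 4)
  Token 6: 'near' -> NEW (unique so far: 5)
  Token 7: 'this' -> NEW (unique so far: 6)
  Token 8: 'lost' -> NEW (unique so far: 7)
  Token 9: 'cold' -> NEW (unique so far: 8)
Unique types: ('above', 'cold', 'happy', 'lost', 'near', 'river', 'teacher', 'this')
Vocabulary size: 8

8


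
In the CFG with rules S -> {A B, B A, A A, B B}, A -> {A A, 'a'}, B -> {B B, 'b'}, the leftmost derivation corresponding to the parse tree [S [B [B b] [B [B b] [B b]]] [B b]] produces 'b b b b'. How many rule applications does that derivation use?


Every bracketed nonterminal node [X ...] in the tree is produced by exactly one rule application.
Reading the tree off as a leftmost derivation:
  Step 1: S  =>  B B   (applied S -> B B)
  Step 2: B B  =>  B B B   (applied B -> B B)
  Step 3: B B B  =>  b B B   (applied B -> b)
  Step 4: b B B  =>  b B B B   (applied B -> B B)
  Step 5: b B B B  =>  b b B B   (applied B -> b)
  Step 6: b b B B  =>  b b b B   (applied B -> b)
  Step 7: b b b B  =>  b b b b   (applied B -> b)
Final yield: b b b b
Total rewrite steps: 7

7


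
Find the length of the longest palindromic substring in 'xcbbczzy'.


Scanning 'xcbbczzy' for palindromic substrings.
Substring at positions 1-4: 'cbbc'.
Check: reverse('cbbc') = 'cbbc' -> palindrome confirmed.
Neighbouring characters ('x' / 'z') break symmetry, so it cannot extend further.
No longer palindromic substring exists; longest length = 4

4


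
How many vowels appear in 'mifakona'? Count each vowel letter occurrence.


Scanning each character of 'mifakona':
  Position 1: 'm' -> consonant (running count: 0)
  Position 2: 'i' -> vowel (running count: 1)
  Position 3: 'f' -> consonant (running count: 1)
  Position 4: 'a' -> vowel (running count: 2)
  Position 5: 'k' -> consonant (running count: 2)
  Position 6: 'o' -> vowel (running count: 3)
  Position 7: 'n' -> consonant (running count: 3)
  Position 8: 'a' -> vowel (running count: 4)
Total vowels: 4

4


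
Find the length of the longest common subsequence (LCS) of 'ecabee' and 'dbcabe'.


DP table for LCS of 'ecabee' and 'dbcabe':
       d  b  c  a  b  e
    0  0  0  0  0  0  0
  e 0  0  0  0  0  0  1
  c 0  0  0  1  1  1  1
  a 0  0  0  1  2  2  2
  b 0  0  1  1  2  3  3
  e 0  0  1  1  2  3  4
  e 0  0  1  1  2  3  4
LCS: 'cabe'
LCS length = 4

4


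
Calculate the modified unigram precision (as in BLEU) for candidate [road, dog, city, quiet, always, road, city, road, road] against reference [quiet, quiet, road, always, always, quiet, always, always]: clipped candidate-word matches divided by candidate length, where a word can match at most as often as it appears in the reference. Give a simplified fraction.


Reference word counts: {'always': 4, 'quiet': 3, 'road': 1}
Checking each candidate word (with clipping):
  'road' -> in reference (ref count 1, used 1/1) -> match (matches: 1)
  'dog' -> not in reference -> no match (matches: 1)
  'city' -> not in reference -> no match (matches: 1)
  'quiet' -> in reference (ref count 3, used 1/3) -> match (matches: 2)
  'always' -> in reference (ref count 4, used 1/4) -> match (matches: 3)
  'road' -> ref count 1 already used up (1/1) -> clipped, no match (matches: 3)
  'city' -> not in reference -> no match (matches: 3)
  'road' -> ref count 1 already used up (1/1) -> clipped, no match (matches: 3)
  'road' -> ref count 1 already used up (1/1) -> clipped, no match (matches: 3)
Clipped matches: 3, Candidate length: 9
Precision = 3/9 = 1/3

1/3


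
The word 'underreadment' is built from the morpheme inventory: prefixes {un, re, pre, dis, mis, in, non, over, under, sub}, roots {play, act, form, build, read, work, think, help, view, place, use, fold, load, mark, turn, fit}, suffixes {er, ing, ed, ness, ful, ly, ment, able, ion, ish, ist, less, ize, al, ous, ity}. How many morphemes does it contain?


Segmenting 'underreadment' against the inventory:
  'under' -> prefix (morpheme 1)
  'read' -> root (morpheme 2)
  'ment' -> suffix (morpheme 3)
Total morphemes: 3

3


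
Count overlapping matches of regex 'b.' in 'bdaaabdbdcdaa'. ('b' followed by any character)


Pattern: b. means 'b' followed by any character.
Scanning 'bdaaabdbdcdaa' position-by-position:
  Pos 0: window 'bd' -> MATCH
  Pos 1: window 'da' -> no
  Pos 2: window 'aa' -> no
  Pos 3: window 'aa' -> no
  Pos 4: window 'ab' -> no
  Pos 5: window 'bd' -> MATCH
  Pos 6: window 'db' -> no
  Pos 7: window 'bd' -> MATCH
  Pos 8: window 'dc' -> no
  Pos 9: window 'cd' -> no
  Pos 10: window 'da' -> no
  Pos 11: window 'aa' -> no
  Pos 12: window 'a' -> no
Total matches: 3

3


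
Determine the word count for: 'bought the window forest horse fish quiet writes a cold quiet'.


Counting words by splitting on spaces:
  Word 1: 'bought'
  Word 2: 'the'
  Word 3: 'window'
  Word 4: 'forest'
  Word 5: 'horse'
  Word 6: 'fish'
  Word 7: 'quiet'
  Word 8: 'writes'
  Word 9: 'a'
  Word 10: 'cold'
  Word 11: 'quiet'
Total words: 11

11


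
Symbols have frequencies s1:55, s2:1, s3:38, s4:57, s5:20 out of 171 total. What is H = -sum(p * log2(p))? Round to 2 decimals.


Computing entropy H = -sum(p_i * log2(p_i)):
  s1: p = 55/171 = 0.3216, -p*log2(p) = 0.5264
  s2: p = 1/171 = 0.0058, -p*log2(p) = 0.0434
  s3: p = 38/171 = 0.2222, -p*log2(p) = 0.4822
  s4: p = 57/171 = 0.3333, -p*log2(p) = 0.5283
  s5: p = 20/171 = 0.1170, -p*log2(p) = 0.3621
H = sum of terms = 1.9424
Rounded to 2 decimals: 1.94

1.94


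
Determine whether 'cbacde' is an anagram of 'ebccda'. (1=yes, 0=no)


Sort characters of 'cbacde': 'abccde'
Sort characters of 'ebccda': 'abccde'
Sorted forms match -> they ARE anagrams
Result: 1

1


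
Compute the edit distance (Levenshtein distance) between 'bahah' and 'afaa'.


Building DP table for s1='bahah' (len 5) and s2='afaa' (len 4):
       a  f  a  a
    0  1  2  3  4
  b 1  1  2  3  4
  a 2  1  2  2  3
  h 3  2  2  3  3
  a 4  3  3  2  3
  h 5  4  4  3  3
Edit distance = dp[5][4] = 3

3


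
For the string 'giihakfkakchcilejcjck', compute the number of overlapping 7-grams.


String 'giihakfkakchcilejcjck' has length L = 21.
Number of overlapping n-grams = L - n + 1
Substituting: 21 - 7 + 1 = 15

15


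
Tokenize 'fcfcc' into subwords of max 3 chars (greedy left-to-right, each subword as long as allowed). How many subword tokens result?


'fcfcc' has 5 characters.
Chunking with max size 3:
  Chunk 1: 'fcf' (positions 0-2)
  Chunk 2: 'cc' (positions 3-4)
Total chunks: ceil(5 / 3) = 2

2


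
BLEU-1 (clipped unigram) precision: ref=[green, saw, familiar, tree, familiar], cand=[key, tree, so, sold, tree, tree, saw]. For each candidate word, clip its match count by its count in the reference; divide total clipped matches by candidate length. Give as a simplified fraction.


Reference word counts: {'familiar': 2, 'green': 1, 'saw': 1, 'tree': 1}
Checking each candidate word (with clipping):
  'key' -> not in reference -> no match (matches: 0)
  'tree' -> in reference (ref count 1, used 1/1) -> match (matches: 1)
  'so' -> not in reference -> no match (matches: 1)
  'sold' -> not in reference -> no match (matches: 1)
  'tree' -> ref count 1 already used up (1/1) -> clipped, no match (matches: 1)
  'tree' -> ref count 1 already used up (1/1) -> clipped, no match (matches: 1)
  'saw' -> in reference (ref count 1, used 1/1) -> match (matches: 2)
Clipped matches: 2, Candidate length: 7
Precision = 2/7

2/7


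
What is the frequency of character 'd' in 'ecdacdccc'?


Scanning 'ecdacdccc' for 'd':
  Position 2: 'd' -> MATCH (count: 1)
  Position 5: 'd' -> MATCH (count: 2)
Total occurrences of 'd': 2

2


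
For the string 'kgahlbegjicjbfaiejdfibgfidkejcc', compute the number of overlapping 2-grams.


String 'kgahlbegjicjbfaiejdfibgfidkejcc' has length L = 31.
Number of overlapping n-grams = L - n + 1
Substituting: 31 - 2 + 1 = 30

30


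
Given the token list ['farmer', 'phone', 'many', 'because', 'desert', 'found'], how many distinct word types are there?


Listing all tokens and tracking unique types:
  Token 1: 'farmer' -> NEW (unique so far: 1)
  Token 2: 'phone' -> NEW (unique so far: 2)
  Token 3: 'many' -> NEW (unique so far: 3)
  Token 4: 'because' -> NEW (unique so far: 4)
  Token 5: 'desert' -> NEW (unique so far: 5)
  Token 6: 'found' -> NEW (unique so far: 6)
Unique types: ('because', 'desert', 'farmer', 'found', 'many', 'phone')
Vocabulary size: 6

6


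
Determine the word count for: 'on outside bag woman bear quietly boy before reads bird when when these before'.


Counting words by splitting on spaces:
  Word 1: 'on'
  Word 2: 'outside'
  Word 3: 'bag'
  Word 4: 'woman'
  Word 5: 'bear'
  Word 6: 'quietly'
  Word 7: 'boy'
  Word 8: 'before'
  Word 9: 'reads'
  Word 10: 'bird'
  Word 11: 'when'
  Word 12: 'when'
  Word 13: 'these'
  Word 14: 'before'
Total words: 14

14


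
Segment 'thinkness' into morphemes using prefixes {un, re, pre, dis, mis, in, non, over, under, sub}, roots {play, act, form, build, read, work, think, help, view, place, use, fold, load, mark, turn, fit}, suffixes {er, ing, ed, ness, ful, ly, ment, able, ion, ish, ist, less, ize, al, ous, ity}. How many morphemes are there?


Segmenting 'thinkness' against the inventory:
  'think' -> root (morpheme 1)
  'ness' -> suffix (morpheme 2)
Total morphemes: 2

2


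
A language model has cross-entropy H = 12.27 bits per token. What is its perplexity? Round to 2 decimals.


Perplexity formula: PP = 2^H
H = 12.27
PP = 2^12.27
Decompose: 2^12.27 = 2^12 * 2^0.27
2^12 = 4096, 2^0.27 ~ 1.2058078
PP ~ 4096 * 1.2058078 = 4938.9887488
Rounded to 2 decimals: 4938.99

4938.99


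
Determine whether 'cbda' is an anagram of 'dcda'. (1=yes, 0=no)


Sort characters of 'cbda': 'abcd'
Sort characters of 'dcda': 'acdd'
Sorted forms differ -> they are NOT anagrams
Result: 0

0


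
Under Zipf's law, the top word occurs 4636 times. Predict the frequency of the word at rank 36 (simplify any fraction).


Zipf's law: freq(rank) = f1 / rank
f1 = 4636, rank = 36
freq = 4636 / 36
GCD(4636, 36) = 4
Simplified: 1159/9

1159/9


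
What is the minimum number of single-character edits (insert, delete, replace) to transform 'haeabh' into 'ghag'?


Building DP table for s1='haeabh' (len 6) and s2='ghag' (len 4):
       g  h  a  g
    0  1  2  3  4
  h 1  1  1  2  3
  a 2  2  2  1  2
  e 3  3  3  2  2
  a 4  4  4  3  3
  b 5  5  5  4  4
  h 6  6  5  5  5
Edit distance = dp[6][4] = 5

5


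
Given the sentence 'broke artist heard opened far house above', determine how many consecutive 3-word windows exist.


Word trigrams from [7] words:
  Trigram 1: (broke artist heard)
  Trigram 2: (artist heard opened)
  Trigram 3: (heard opened far)
  Trigram 4: (opened far house)
  Trigram 5: (far house above)
Total word trigrams: 7 - 2 = 5

5


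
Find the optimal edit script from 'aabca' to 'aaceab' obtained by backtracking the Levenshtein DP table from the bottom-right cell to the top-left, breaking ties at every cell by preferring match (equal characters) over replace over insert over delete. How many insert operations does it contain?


Edit distance = 3. Backtracking from cell (5, 6) with preference match > replace > insert > delete,
then listing the resulting alignment 'aabca' -> 'aaceab' left to right:
  Step 1: keep 'a'
  Step 2: keep 'a'
  Step 3: replace b->c
  Step 4: replace c->e
  Step 5: keep 'a'
  Step 6: insert 'b' [insertion #1]
Total insertions: 1

1


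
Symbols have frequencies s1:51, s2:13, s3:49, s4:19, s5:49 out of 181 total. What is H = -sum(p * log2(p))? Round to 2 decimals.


Computing entropy H = -sum(p_i * log2(p_i)):
  s1: p = 51/181 = 0.2818, -p*log2(p) = 0.5149
  s2: p = 13/181 = 0.0718, -p*log2(p) = 0.2729
  s3: p = 49/181 = 0.2707, -p*log2(p) = 0.5103
  s4: p = 19/181 = 0.1050, -p*log2(p) = 0.3414
  s5: p = 49/181 = 0.2707, -p*log2(p) = 0.5103
H = sum of terms = 2.1498
Rounded to 2 decimals: 2.15

2.15


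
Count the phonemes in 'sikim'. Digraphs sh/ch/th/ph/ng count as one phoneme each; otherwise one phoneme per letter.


Parsing 'sikim' greedily, digraphs first:
  's' -> consonant phoneme (phonemes so far: 1)
  'i' -> vowel phoneme (phonemes so far: 2)
  'k' -> consonant phoneme (phonemes so far: 3)
  'i' -> vowel phoneme (phonemes so far: 4)
  'm' -> consonant phoneme (phonemes so far: 5)
Total phonemes: 5

5


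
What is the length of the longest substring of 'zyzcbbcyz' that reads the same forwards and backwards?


Scanning 'zyzcbbcyz' for palindromic substrings.
Substring at positions 3-6: 'cbbc'.
Check: reverse('cbbc') = 'cbbc' -> palindrome confirmed.
Neighbouring characters ('z' / 'y') break symmetry, so it cannot extend further.
No longer palindromic substring exists; longest length = 4

4


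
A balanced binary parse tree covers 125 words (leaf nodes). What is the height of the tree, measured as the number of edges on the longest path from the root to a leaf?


In a balanced binary tree with n leaves the deepest leaf is ceil(log2(n)) edges below the root.
log2(125) = 6.9658
ceil(6.9658) = 7
height (edges) = 7

7


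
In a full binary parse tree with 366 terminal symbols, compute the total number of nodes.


Leaf nodes (terminals): 366
Internal nodes = n - 1 = 366 - 1 = 365
Total = leaves + internal = 366 + 365 = 731

731


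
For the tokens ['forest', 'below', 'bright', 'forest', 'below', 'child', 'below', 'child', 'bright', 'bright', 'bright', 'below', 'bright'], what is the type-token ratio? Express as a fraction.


Tokens: 13
Unique types: ('below', 'bright', 'child', 'forest') = 4
TTR = 4/13
Already in lowest terms.

4/13


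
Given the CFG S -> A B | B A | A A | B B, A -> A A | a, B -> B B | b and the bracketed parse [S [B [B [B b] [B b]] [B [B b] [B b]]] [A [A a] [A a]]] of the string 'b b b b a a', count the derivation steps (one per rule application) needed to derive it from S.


Every bracketed nonterminal node [X ...] in the tree is produced by exactly one rule application.
Reading the tree off as a leftmost derivation:
  Step 1: S  =>  B A   (applied S -> B A)
  Step 2: B A  =>  B B A   (applied B -> B B)
  Step 3: B B A  =>  B B B A   (applied B -> B B)
  Step 4: B B B A  =>  b B B A   (applied B -> b)
  Step 5: b B B A  =>  b b B A   (applied B -> b)
  Step 6: b b B A  =>  b b B B A   (applied B -> B B)
  Step 7: b b B B A  =>  b b b B A   (applied B -> b)
  Step 8: b b b B A  =>  b b b b A   (applied B -> b)
  Step 9: b b b b A  =>  b b b b A A   (applied A -> A A)
  Step 10: b b b b A A  =>  b b b b a A   (applied A -> a)
  Step 11: b b b b a A  =>  b b b b a a   (applied A -> a)
Final yield: b b b b a a
Total rewrite steps: 11

11


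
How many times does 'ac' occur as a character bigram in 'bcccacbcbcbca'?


Scanning 'bcccacbcbcbca' for bigram 'ac':
  Position 0: 'bc' -> no
  Position 1: 'cc' -> no
  Position 2: 'cc' -> no
  Position 3: 'ca' -> no
  Position 4: 'ac' -> MATCH
  Position 5: 'cb' -> no
  Position 6: 'bc' -> no
  Position 7: 'cb' -> no
  Position 8: 'bc' -> no
  Position 9: 'cb' -> no
  Position 10: 'bc' -> no
  Position 11: 'ca' -> no
Total matches: 1

1


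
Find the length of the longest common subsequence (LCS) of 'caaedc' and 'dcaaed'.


DP table for LCS of 'caaedc' and 'dcaaed':
       d  c  a  a  e  d
    0  0  0  0  0  0  0
  c 0  0  1  1  1  1  1
  a 0  0  1  2  2  2  2
  a 0  0  1  2  3  3  3
  e 0  0  1  2  3  4  4
  d 0  1  1  2  3  4  5
  c 0  1  2  2  3  4  5
LCS: 'caaed'
LCS length = 5

5


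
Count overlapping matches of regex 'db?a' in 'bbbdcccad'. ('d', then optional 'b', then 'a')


Pattern: db?a means 'd', then optional 'b', then 'a'.
Scanning 'bbbdcccad' position-by-position:
  Pos 0: window 'bbb' -> no
  Pos 1: window 'bbd' -> no
  Pos 2: window 'bdc' -> no
  Pos 3: window 'dcc' -> no
  Pos 4: window 'ccc' -> no
  Pos 5: window 'cca' -> no
  Pos 6: window 'cad' -> no
  Pos 7: window 'ad' -> no
  Pos 8: window 'd' -> no
Total matches: 0

0


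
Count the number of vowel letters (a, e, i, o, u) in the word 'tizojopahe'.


Scanning each character of 'tizojopahe':
  Position 1: 't' -> consonant (running count: 0)
  Position 2: 'i' -> vowel (running count: 1)
  Position 3: 'z' -> consonant (running count: 1)
  Position 4: 'o' -> vowel (running count: 2)
  Position 5: 'j' -> consonant (running count: 2)
  Position 6: 'o' -> vowel (running count: 3)
  Position 7: 'p' -> consonant (running count: 3)
  Position 8: 'a' -> vowel (running count: 4)
  Position 9: 'h' -> consonant (running count: 4)
  Position 10: 'e' -> vowel (running count: 5)
Total vowels: 5

5


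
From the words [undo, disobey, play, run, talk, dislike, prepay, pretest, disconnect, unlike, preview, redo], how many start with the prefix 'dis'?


Checking each word for prefix 'dis':
  'undo' -> no (count: 0)
  'disobey' -> YES, starts with 'dis' (count: 1)
  'play' -> no (count: 1)
  'run' -> no (count: 1)
  'talk' -> no (count: 1)
  'dislike' -> YES, starts with 'dis' (count: 2)
  'prepay' -> no (count: 2)
  'pretest' -> no (count: 2)
  'disconnect' -> YES, starts with 'dis' (count: 3)
  'unlike' -> no (count: 3)
  'preview' -> no (count: 3)
  'redo' -> no (count: 3)
Total with prefix 'dis': 3

3


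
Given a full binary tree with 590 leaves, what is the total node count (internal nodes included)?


Leaf nodes (terminals): 590
Internal nodes = n - 1 = 590 - 1 = 589
Total = leaves + internal = 590 + 589 = 1179

1179


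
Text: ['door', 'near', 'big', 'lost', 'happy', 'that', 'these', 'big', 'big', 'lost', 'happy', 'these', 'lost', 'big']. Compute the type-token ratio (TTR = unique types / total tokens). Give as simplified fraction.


Tokens: 14
Unique types: ('big', 'door', 'happy', 'lost', 'near', 'that', 'these') = 7
TTR = 7/14
Simplify: divide both by 7 -> 1/2
TTR = 1/2

1/2


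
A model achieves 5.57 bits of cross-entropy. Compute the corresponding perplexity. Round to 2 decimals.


Perplexity formula: PP = 2^H
H = 5.57
PP = 2^5.57
Decompose: 2^5.57 = 2^5 * 2^0.57
2^5 = 32, 2^0.57 ~ 1.4845236
PP ~ 32 * 1.4845236 = 47.5047552
Rounded to 2 decimals: 47.50

47.50


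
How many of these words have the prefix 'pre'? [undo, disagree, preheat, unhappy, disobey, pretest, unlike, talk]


Checking each word for prefix 'pre':
  'undo' -> no (count: 0)
  'disagree' -> no (count: 0)
  'preheat' -> YES, starts with 'pre' (count: 1)
  'unhappy' -> no (count: 1)
  'disobey' -> no (count: 1)
  'pretest' -> YES, starts with 'pre' (count: 2)
  'unlike' -> no (count: 2)
  'talk' -> no (count: 2)
Total with prefix 'pre': 2

2
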